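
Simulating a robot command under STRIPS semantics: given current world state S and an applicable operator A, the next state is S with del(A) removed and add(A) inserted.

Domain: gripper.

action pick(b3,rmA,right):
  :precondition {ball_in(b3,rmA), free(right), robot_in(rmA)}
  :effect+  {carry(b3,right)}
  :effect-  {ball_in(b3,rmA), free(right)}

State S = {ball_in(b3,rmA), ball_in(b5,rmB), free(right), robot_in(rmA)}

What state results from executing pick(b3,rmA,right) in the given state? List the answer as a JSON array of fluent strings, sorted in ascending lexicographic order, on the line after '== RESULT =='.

Compute (S \ del) ∪ add:
  pre ⊆ S: {ball_in(b3,rmA), free(right), robot_in(rmA)} ⊆ S  — applicable
  S \ del = {ball_in(b5,rmB), robot_in(rmA)}
  ∪ add   = {ball_in(b5,rmB), carry(b3,right), robot_in(rmA)}

== RESULT ==
["ball_in(b5,rmB)", "carry(b3,right)", "robot_in(rmA)"]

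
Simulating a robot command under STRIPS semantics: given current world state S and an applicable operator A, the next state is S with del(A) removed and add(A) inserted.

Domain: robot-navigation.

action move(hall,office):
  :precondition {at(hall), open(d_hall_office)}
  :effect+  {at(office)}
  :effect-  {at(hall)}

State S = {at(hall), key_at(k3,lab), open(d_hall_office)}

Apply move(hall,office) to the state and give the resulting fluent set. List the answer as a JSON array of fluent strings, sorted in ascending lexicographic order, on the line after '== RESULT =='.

Progress:
  pre ⊆ S: {at(hall), open(d_hall_office)} ⊆ S  — applicable
  S \ del = {key_at(k3,lab), open(d_hall_office)}
  ∪ add   = {at(office), key_at(k3,lab), open(d_hall_office)}

== RESULT ==
["at(office)", "key_at(k3,lab)", "open(d_hall_office)"]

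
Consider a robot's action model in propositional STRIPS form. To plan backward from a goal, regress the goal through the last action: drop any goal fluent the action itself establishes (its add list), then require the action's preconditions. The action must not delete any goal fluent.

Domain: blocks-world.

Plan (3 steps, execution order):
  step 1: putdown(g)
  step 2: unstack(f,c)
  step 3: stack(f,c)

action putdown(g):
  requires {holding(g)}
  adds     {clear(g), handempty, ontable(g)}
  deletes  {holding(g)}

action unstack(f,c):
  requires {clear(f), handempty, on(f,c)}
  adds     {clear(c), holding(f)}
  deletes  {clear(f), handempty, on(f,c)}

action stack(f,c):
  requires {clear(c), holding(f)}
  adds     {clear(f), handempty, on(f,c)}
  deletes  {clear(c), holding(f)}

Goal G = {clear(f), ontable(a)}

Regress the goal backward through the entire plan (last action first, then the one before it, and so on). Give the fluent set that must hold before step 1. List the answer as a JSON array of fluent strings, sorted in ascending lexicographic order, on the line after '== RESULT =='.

Regress step by step:
  through step 3 (stack(f,c)): drop {clear(f)}, keep {ontable(a)}, require {clear(c), holding(f)}
    → {clear(c), holding(f), ontable(a)}
  through step 2 (unstack(f,c)): drop {clear(c), holding(f)}, keep {ontable(a)}, require {clear(f), handempty, on(f,c)}
    → {clear(f), handempty, on(f,c), ontable(a)}
  through step 1 (putdown(g)): drop {handempty}, keep {clear(f), on(f,c), ontable(a)}, require {holding(g)}
    → {clear(f), holding(g), on(f,c), ontable(a)}

== RESULT ==
["clear(f)", "holding(g)", "on(f,c)", "ontable(a)"]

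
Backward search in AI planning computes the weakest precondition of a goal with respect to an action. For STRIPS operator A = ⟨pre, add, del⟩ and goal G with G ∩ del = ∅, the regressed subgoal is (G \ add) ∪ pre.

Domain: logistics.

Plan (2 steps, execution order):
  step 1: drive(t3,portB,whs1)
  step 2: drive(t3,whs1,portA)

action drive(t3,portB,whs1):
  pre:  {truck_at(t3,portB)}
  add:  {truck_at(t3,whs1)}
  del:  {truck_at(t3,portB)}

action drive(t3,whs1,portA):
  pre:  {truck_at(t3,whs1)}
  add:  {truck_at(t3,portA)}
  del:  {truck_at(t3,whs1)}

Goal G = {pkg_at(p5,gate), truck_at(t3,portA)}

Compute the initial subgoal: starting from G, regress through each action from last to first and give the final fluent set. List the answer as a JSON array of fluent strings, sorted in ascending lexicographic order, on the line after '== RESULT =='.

Regress step by step:
  through step 2 (drive(t3,whs1,portA)): drop {truck_at(t3,portA)}, keep {pkg_at(p5,gate)}, require {truck_at(t3,whs1)}
    → {pkg_at(p5,gate), truck_at(t3,whs1)}
  through step 1 (drive(t3,portB,whs1)): drop {truck_at(t3,whs1)}, keep {pkg_at(p5,gate)}, require {truck_at(t3,portB)}
    → {pkg_at(p5,gate), truck_at(t3,portB)}

== RESULT ==
["pkg_at(p5,gate)", "truck_at(t3,portB)"]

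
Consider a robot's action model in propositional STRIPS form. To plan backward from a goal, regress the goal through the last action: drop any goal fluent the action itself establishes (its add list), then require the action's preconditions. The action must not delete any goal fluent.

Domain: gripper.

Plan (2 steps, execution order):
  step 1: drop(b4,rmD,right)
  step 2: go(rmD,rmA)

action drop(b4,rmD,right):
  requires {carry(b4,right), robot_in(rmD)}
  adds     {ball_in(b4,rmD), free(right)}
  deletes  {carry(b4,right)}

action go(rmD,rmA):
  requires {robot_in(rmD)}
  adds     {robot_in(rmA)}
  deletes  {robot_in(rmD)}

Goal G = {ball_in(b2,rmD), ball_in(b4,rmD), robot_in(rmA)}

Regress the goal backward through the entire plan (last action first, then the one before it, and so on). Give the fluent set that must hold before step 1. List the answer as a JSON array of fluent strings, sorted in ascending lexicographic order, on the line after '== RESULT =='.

Regress step by step:
  through step 2 (go(rmD,rmA)): drop {robot_in(rmA)}, keep {ball_in(b2,rmD), ball_in(b4,rmD)}, require {robot_in(rmD)}
    → {ball_in(b2,rmD), ball_in(b4,rmD), robot_in(rmD)}
  through step 1 (drop(b4,rmD,right)): drop {ball_in(b4,rmD)}, keep {ball_in(b2,rmD), robot_in(rmD)}, require {carry(b4,right), robot_in(rmD)}
    → {ball_in(b2,rmD), carry(b4,right), robot_in(rmD)}

== RESULT ==
["ball_in(b2,rmD)", "carry(b4,right)", "robot_in(rmD)"]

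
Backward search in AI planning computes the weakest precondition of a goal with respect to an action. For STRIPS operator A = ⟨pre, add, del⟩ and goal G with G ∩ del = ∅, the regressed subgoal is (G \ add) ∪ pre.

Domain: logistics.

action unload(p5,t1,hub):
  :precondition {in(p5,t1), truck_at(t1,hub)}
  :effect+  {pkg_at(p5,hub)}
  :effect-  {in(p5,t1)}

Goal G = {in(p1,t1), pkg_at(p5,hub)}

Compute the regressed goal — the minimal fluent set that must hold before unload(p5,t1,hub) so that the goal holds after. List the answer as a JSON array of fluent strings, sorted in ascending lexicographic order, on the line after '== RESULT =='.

Regress:
  G ∩ del = {}  (empty — regression defined)
  G \ add = {in(p1,t1), pkg_at(p5,hub)} \ {pkg_at(p5,hub)} = {in(p1,t1)}
  ∪ pre   = {in(p1,t1)} ∪ {in(p5,t1), truck_at(t1,hub)}
          = {in(p1,t1), in(p5,t1), truck_at(t1,hub)}

== RESULT ==
["in(p1,t1)", "in(p5,t1)", "truck_at(t1,hub)"]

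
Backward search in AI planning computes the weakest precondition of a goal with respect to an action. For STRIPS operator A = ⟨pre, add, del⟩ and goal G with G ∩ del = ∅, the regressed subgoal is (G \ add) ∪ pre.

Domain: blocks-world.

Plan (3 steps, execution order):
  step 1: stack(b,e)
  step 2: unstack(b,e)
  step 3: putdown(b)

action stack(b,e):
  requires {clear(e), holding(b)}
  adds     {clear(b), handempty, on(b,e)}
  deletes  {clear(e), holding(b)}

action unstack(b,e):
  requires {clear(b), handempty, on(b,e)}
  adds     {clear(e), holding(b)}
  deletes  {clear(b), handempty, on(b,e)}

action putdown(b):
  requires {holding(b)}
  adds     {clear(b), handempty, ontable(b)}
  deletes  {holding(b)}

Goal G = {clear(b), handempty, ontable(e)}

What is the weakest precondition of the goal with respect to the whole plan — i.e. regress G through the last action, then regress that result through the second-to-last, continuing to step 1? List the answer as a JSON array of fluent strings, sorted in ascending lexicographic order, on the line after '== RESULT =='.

Work backward from the goal:
  through step 3 (putdown(b)): drop {clear(b), handempty}, keep {ontable(e)}, require {holding(b)}
    → {holding(b), ontable(e)}
  through step 2 (unstack(b,e)): drop {holding(b)}, keep {ontable(e)}, require {clear(b), handempty, on(b,e)}
    → {clear(b), handempty, on(b,e), ontable(e)}
  through step 1 (stack(b,e)): drop {clear(b), handempty, on(b,e)}, keep {ontable(e)}, require {clear(e), holding(b)}
    → {clear(e), holding(b), ontable(e)}

== RESULT ==
["clear(e)", "holding(b)", "ontable(e)"]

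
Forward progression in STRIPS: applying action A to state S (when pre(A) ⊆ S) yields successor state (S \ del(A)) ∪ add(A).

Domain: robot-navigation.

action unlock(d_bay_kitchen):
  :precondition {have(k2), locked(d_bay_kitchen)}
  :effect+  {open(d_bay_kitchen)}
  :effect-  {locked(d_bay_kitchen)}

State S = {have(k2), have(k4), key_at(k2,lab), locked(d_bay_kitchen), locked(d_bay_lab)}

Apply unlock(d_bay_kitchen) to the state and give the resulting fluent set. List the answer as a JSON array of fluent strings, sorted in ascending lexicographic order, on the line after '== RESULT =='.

Progress:
  pre ⊆ S: {have(k2), locked(d_bay_kitchen)} ⊆ S  — applicable
  S \ del = {have(k2), have(k4), key_at(k2,lab), locked(d_bay_lab)}
  ∪ add   = {have(k2), have(k4), key_at(k2,lab), locked(d_bay_lab), open(d_bay_kitchen)}

== RESULT ==
["have(k2)", "have(k4)", "key_at(k2,lab)", "locked(d_bay_lab)", "open(d_bay_kitchen)"]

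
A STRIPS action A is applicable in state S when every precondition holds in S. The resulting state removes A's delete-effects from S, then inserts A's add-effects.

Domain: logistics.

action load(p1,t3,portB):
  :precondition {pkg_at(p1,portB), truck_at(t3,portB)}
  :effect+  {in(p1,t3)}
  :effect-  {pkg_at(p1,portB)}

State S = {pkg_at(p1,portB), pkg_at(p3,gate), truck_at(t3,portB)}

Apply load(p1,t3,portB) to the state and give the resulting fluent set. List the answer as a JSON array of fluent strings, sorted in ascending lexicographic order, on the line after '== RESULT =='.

Compute (S \ del) ∪ add:
  pre ⊆ S: {pkg_at(p1,portB), truck_at(t3,portB)} ⊆ S  — applicable
  S \ del = {pkg_at(p3,gate), truck_at(t3,portB)}
  ∪ add   = {in(p1,t3), pkg_at(p3,gate), truck_at(t3,portB)}

== RESULT ==
["in(p1,t3)", "pkg_at(p3,gate)", "truck_at(t3,portB)"]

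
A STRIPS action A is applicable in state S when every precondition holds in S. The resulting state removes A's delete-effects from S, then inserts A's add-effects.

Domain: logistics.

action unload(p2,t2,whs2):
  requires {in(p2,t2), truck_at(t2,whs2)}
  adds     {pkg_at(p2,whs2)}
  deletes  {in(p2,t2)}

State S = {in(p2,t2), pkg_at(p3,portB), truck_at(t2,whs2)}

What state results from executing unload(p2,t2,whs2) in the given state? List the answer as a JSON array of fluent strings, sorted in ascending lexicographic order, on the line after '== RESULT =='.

Progress:
  pre ⊆ S: {in(p2,t2), truck_at(t2,whs2)} ⊆ S  — applicable
  S \ del = {pkg_at(p3,portB), truck_at(t2,whs2)}
  ∪ add   = {pkg_at(p2,whs2), pkg_at(p3,portB), truck_at(t2,whs2)}

== RESULT ==
["pkg_at(p2,whs2)", "pkg_at(p3,portB)", "truck_at(t2,whs2)"]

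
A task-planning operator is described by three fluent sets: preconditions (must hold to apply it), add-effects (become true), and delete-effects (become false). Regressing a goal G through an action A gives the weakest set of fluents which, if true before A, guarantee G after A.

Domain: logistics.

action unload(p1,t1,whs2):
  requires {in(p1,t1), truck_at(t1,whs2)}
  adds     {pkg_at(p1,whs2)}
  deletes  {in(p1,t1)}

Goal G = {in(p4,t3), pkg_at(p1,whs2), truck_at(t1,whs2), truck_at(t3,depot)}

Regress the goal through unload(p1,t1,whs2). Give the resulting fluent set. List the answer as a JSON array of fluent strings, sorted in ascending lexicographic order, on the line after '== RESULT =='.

Compute (G \ add) ∪ pre:
  G ∩ del = {}  (empty — regression defined)
  G \ add = {in(p4,t3), pkg_at(p1,whs2), truck_at(t1,whs2), truck_at(t3,depot)} \ {pkg_at(p1,whs2)} = {in(p4,t3), truck_at(t1,whs2), truck_at(t3,depot)}
  ∪ pre   = {in(p4,t3), truck_at(t1,whs2), truck_at(t3,depot)} ∪ {in(p1,t1), truck_at(t1,whs2)}
          = {in(p1,t1), in(p4,t3), truck_at(t1,whs2), truck_at(t3,depot)}

== RESULT ==
["in(p1,t1)", "in(p4,t3)", "truck_at(t1,whs2)", "truck_at(t3,depot)"]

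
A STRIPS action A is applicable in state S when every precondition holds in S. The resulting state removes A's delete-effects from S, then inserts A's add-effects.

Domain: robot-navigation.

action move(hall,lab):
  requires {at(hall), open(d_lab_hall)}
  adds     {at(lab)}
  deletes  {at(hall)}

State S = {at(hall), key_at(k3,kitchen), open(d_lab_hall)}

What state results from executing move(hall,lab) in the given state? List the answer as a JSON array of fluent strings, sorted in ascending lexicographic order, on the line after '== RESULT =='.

Progress:
  pre ⊆ S: {at(hall), open(d_lab_hall)} ⊆ S  — applicable
  S \ del = {key_at(k3,kitchen), open(d_lab_hall)}
  ∪ add   = {at(lab), key_at(k3,kitchen), open(d_lab_hall)}

== RESULT ==
["at(lab)", "key_at(k3,kitchen)", "open(d_lab_hall)"]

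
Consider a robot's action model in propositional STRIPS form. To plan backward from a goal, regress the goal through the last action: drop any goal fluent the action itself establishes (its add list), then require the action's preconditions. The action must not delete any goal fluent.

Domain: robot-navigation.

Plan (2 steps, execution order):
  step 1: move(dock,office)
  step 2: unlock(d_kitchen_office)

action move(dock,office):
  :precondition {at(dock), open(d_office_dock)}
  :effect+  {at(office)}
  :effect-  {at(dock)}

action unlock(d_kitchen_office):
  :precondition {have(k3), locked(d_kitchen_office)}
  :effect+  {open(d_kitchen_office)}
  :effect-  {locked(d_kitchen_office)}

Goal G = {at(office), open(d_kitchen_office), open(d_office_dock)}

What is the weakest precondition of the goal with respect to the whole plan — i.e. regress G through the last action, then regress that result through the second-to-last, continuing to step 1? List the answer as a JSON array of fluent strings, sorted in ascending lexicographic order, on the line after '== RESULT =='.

Regress step by step:
  through step 2 (unlock(d_kitchen_office)): drop {open(d_kitchen_office)}, keep {at(office), open(d_office_dock)}, require {have(k3), locked(d_kitchen_office)}
    → {at(office), have(k3), locked(d_kitchen_office), open(d_office_dock)}
  through step 1 (move(dock,office)): drop {at(office)}, keep {have(k3), locked(d_kitchen_office), open(d_office_dock)}, require {at(dock), open(d_office_dock)}
    → {at(dock), have(k3), locked(d_kitchen_office), open(d_office_dock)}

== RESULT ==
["at(dock)", "have(k3)", "locked(d_kitchen_office)", "open(d_office_dock)"]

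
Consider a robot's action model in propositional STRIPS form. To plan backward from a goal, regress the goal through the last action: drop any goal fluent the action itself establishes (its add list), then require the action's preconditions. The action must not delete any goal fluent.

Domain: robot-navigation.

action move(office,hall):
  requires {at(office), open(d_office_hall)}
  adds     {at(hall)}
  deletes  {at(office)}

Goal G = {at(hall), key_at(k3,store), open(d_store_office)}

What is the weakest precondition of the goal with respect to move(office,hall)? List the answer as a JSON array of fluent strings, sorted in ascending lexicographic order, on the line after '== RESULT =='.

Compute (G \ add) ∪ pre:
  G ∩ del = {}  (empty — regression defined)
  G \ add = {at(hall), key_at(k3,store), open(d_store_office)} \ {at(hall)} = {key_at(k3,store), open(d_store_office)}
  ∪ pre   = {key_at(k3,store), open(d_store_office)} ∪ {at(office), open(d_office_hall)}
          = {at(office), key_at(k3,store), open(d_office_hall), open(d_store_office)}

== RESULT ==
["at(office)", "key_at(k3,store)", "open(d_office_hall)", "open(d_store_office)"]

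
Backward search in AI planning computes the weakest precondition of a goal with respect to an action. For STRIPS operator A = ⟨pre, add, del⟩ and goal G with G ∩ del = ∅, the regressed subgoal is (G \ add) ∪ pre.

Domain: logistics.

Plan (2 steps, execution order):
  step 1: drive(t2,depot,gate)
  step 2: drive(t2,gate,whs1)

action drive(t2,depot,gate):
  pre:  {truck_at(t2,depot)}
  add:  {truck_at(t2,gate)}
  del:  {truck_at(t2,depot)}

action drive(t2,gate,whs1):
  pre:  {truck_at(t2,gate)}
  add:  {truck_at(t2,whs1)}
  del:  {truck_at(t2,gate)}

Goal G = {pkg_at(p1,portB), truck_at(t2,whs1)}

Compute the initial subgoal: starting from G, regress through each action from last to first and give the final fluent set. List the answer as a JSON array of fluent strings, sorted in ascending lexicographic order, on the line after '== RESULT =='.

Regress step by step:
  through step 2 (drive(t2,gate,whs1)): drop {truck_at(t2,whs1)}, keep {pkg_at(p1,portB)}, require {truck_at(t2,gate)}
    → {pkg_at(p1,portB), truck_at(t2,gate)}
  through step 1 (drive(t2,depot,gate)): drop {truck_at(t2,gate)}, keep {pkg_at(p1,portB)}, require {truck_at(t2,depot)}
    → {pkg_at(p1,portB), truck_at(t2,depot)}

== RESULT ==
["pkg_at(p1,portB)", "truck_at(t2,depot)"]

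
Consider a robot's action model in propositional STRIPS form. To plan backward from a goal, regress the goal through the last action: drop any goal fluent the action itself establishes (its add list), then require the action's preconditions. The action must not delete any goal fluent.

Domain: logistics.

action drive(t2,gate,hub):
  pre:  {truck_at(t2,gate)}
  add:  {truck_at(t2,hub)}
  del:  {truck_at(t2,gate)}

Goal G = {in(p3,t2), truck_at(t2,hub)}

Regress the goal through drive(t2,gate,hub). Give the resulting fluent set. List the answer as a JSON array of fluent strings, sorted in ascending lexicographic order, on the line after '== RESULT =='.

Compute (G \ add) ∪ pre:
  G ∩ del = {}  (empty — regression defined)
  G \ add = {in(p3,t2), truck_at(t2,hub)} \ {truck_at(t2,hub)} = {in(p3,t2)}
  ∪ pre   = {in(p3,t2)} ∪ {truck_at(t2,gate)}
          = {in(p3,t2), truck_at(t2,gate)}

== RESULT ==
["in(p3,t2)", "truck_at(t2,gate)"]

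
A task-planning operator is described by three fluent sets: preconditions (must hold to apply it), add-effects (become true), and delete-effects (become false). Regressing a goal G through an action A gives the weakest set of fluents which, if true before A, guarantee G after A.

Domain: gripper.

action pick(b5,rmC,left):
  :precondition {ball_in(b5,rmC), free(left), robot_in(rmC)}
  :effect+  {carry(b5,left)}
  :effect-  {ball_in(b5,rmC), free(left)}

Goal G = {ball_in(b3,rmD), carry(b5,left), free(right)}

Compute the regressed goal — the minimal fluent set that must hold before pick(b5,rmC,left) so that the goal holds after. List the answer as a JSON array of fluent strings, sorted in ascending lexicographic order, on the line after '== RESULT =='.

Compute (G \ add) ∪ pre:
  G ∩ del = {}  (empty — regression defined)
  G \ add = {ball_in(b3,rmD), carry(b5,left), free(right)} \ {carry(b5,left)} = {ball_in(b3,rmD), free(right)}
  ∪ pre   = {ball_in(b3,rmD), free(right)} ∪ {ball_in(b5,rmC), free(left), robot_in(rmC)}
          = {ball_in(b3,rmD), ball_in(b5,rmC), free(left), free(right), robot_in(rmC)}

== RESULT ==
["ball_in(b3,rmD)", "ball_in(b5,rmC)", "free(left)", "free(right)", "robot_in(rmC)"]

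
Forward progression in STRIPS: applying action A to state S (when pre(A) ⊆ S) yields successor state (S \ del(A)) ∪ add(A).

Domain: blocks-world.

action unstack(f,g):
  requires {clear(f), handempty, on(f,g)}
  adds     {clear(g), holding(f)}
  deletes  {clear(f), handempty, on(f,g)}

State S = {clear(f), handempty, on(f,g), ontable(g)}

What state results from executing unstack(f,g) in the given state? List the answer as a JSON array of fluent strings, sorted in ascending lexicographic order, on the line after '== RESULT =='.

Compute (S \ del) ∪ add:
  pre ⊆ S: {clear(f), handempty, on(f,g)} ⊆ S  — applicable
  S \ del = {ontable(g)}
  ∪ add   = {clear(g), holding(f), ontable(g)}

== RESULT ==
["clear(g)", "holding(f)", "ontable(g)"]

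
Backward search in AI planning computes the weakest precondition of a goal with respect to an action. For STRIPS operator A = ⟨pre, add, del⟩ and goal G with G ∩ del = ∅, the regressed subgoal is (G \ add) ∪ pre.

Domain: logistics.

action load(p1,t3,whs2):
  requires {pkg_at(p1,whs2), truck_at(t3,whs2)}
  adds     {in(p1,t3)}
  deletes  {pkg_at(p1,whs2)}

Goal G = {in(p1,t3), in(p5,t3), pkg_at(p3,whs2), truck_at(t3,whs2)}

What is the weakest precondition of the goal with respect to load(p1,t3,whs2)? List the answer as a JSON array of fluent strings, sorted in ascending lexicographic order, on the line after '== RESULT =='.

Compute (G \ add) ∪ pre:
  G ∩ del = {}  (empty — regression defined)
  G \ add = {in(p1,t3), in(p5,t3), pkg_at(p3,whs2), truck_at(t3,whs2)} \ {in(p1,t3)} = {in(p5,t3), pkg_at(p3,whs2), truck_at(t3,whs2)}
  ∪ pre   = {in(p5,t3), pkg_at(p3,whs2), truck_at(t3,whs2)} ∪ {pkg_at(p1,whs2), truck_at(t3,whs2)}
          = {in(p5,t3), pkg_at(p1,whs2), pkg_at(p3,whs2), truck_at(t3,whs2)}

== RESULT ==
["in(p5,t3)", "pkg_at(p1,whs2)", "pkg_at(p3,whs2)", "truck_at(t3,whs2)"]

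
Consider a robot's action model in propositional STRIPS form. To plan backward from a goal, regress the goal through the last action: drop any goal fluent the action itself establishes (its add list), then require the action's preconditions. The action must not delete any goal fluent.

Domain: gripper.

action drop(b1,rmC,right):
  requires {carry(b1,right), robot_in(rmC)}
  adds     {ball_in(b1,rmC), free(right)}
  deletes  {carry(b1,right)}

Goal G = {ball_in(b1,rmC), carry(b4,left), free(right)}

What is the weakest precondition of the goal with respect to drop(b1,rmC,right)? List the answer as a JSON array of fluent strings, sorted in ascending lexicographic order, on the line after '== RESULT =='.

Regress:
  G ∩ del = {}  (empty — regression defined)
  G \ add = {ball_in(b1,rmC), carry(b4,left), free(right)} \ {ball_in(b1,rmC), free(right)} = {carry(b4,left)}
  ∪ pre   = {carry(b4,left)} ∪ {carry(b1,right), robot_in(rmC)}
          = {carry(b1,right), carry(b4,left), robot_in(rmC)}

== RESULT ==
["carry(b1,right)", "carry(b4,left)", "robot_in(rmC)"]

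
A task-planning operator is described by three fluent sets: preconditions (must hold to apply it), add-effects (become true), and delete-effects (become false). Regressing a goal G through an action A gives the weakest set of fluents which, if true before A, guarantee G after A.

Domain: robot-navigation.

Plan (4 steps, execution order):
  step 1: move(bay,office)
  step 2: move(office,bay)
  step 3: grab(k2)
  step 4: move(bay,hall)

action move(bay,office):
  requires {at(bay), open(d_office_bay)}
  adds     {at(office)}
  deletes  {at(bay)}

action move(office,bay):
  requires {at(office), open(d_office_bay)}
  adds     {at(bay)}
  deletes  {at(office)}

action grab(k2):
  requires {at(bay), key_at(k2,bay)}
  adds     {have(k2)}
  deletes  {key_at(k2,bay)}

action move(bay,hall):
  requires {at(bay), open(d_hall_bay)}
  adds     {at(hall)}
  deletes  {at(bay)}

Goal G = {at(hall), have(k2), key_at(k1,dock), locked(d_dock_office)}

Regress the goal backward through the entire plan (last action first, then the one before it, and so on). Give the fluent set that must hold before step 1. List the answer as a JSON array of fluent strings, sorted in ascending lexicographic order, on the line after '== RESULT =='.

Work backward from the goal:
  through step 4 (move(bay,hall)): drop {at(hall)}, keep {have(k2), key_at(k1,dock), locked(d_dock_office)}, require {at(bay), open(d_hall_bay)}
    → {at(bay), have(k2), key_at(k1,dock), locked(d_dock_office), open(d_hall_bay)}
  through step 3 (grab(k2)): drop {have(k2)}, keep {at(bay), key_at(k1,dock), locked(d_dock_office), open(d_hall_bay)}, require {at(bay), key_at(k2,bay)}
    → {at(bay), key_at(k1,dock), key_at(k2,bay), locked(d_dock_office), open(d_hall_bay)}
  through step 2 (move(office,bay)): drop {at(bay)}, keep {key_at(k1,dock), key_at(k2,bay), locked(d_dock_office), open(d_hall_bay)}, require {at(office), open(d_office_bay)}
    → {at(office), key_at(k1,dock), key_at(k2,bay), locked(d_dock_office), open(d_hall_bay), open(d_office_bay)}
  through step 1 (move(bay,office)): drop {at(office)}, keep {key_at(k1,dock), key_at(k2,bay), locked(d_dock_office), open(d_hall_bay), open(d_office_bay)}, require {at(bay), open(d_office_bay)}
    → {at(bay), key_at(k1,dock), key_at(k2,bay), locked(d_dock_office), open(d_hall_bay), open(d_office_bay)}

== RESULT ==
["at(bay)", "key_at(k1,dock)", "key_at(k2,bay)", "locked(d_dock_office)", "open(d_hall_bay)", "open(d_office_bay)"]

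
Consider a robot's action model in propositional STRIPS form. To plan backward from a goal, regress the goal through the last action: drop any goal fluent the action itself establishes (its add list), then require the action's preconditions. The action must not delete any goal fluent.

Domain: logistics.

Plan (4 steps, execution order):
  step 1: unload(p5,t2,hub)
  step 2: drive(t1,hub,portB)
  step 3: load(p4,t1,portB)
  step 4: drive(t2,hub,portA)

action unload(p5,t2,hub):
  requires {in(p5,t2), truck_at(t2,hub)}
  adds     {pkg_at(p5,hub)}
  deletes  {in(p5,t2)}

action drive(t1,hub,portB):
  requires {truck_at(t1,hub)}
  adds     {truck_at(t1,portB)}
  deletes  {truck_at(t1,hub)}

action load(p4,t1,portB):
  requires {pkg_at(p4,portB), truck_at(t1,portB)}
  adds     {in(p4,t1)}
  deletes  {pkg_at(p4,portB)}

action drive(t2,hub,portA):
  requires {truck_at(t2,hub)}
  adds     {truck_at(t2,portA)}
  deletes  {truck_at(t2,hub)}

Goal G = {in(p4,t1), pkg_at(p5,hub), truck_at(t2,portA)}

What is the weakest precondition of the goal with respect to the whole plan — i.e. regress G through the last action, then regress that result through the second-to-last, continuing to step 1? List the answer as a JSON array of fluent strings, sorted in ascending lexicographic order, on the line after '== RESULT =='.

Work backward from the goal:
  through step 4 (drive(t2,hub,portA)): drop {truck_at(t2,portA)}, keep {in(p4,t1), pkg_at(p5,hub)}, require {truck_at(t2,hub)}
    → {in(p4,t1), pkg_at(p5,hub), truck_at(t2,hub)}
  through step 3 (load(p4,t1,portB)): drop {in(p4,t1)}, keep {pkg_at(p5,hub), truck_at(t2,hub)}, require {pkg_at(p4,portB), truck_at(t1,portB)}
    → {pkg_at(p4,portB), pkg_at(p5,hub), truck_at(t1,portB), truck_at(t2,hub)}
  through step 2 (drive(t1,hub,portB)): drop {truck_at(t1,portB)}, keep {pkg_at(p4,portB), pkg_at(p5,hub), truck_at(t2,hub)}, require {truck_at(t1,hub)}
    → {pkg_at(p4,portB), pkg_at(p5,hub), truck_at(t1,hub), truck_at(t2,hub)}
  through step 1 (unload(p5,t2,hub)): drop {pkg_at(p5,hub)}, keep {pkg_at(p4,portB), truck_at(t1,hub), truck_at(t2,hub)}, require {in(p5,t2), truck_at(t2,hub)}
    → {in(p5,t2), pkg_at(p4,portB), truck_at(t1,hub), truck_at(t2,hub)}

== RESULT ==
["in(p5,t2)", "pkg_at(p4,portB)", "truck_at(t1,hub)", "truck_at(t2,hub)"]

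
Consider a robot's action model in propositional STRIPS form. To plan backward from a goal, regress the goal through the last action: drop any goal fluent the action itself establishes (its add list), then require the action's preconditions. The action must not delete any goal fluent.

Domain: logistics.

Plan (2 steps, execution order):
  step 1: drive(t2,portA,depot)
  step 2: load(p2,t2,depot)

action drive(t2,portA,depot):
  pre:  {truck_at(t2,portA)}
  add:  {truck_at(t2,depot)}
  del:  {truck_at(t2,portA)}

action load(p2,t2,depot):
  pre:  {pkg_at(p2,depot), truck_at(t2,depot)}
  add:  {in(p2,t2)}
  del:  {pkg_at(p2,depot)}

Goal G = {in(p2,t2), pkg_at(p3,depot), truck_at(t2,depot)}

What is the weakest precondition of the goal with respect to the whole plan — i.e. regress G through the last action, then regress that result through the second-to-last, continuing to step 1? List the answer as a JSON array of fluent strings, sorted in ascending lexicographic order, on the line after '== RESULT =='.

Work backward from the goal:
  through step 2 (load(p2,t2,depot)): drop {in(p2,t2)}, keep {pkg_at(p3,depot), truck_at(t2,depot)}, require {pkg_at(p2,depot), truck_at(t2,depot)}
    → {pkg_at(p2,depot), pkg_at(p3,depot), truck_at(t2,depot)}
  through step 1 (drive(t2,portA,depot)): drop {truck_at(t2,depot)}, keep {pkg_at(p2,depot), pkg_at(p3,depot)}, require {truck_at(t2,portA)}
    → {pkg_at(p2,depot), pkg_at(p3,depot), truck_at(t2,portA)}

== RESULT ==
["pkg_at(p2,depot)", "pkg_at(p3,depot)", "truck_at(t2,portA)"]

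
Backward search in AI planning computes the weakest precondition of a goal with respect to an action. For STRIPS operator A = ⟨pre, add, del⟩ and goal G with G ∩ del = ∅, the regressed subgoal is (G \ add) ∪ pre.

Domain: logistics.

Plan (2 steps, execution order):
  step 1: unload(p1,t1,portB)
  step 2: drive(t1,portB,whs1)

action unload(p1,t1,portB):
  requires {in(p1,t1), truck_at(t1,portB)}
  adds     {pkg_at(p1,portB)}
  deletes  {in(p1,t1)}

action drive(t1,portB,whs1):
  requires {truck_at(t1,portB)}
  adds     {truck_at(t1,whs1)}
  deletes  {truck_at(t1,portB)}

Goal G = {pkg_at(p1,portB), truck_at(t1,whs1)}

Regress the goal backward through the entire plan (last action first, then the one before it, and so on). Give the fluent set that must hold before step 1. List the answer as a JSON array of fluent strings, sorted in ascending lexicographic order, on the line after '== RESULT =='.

Regress step by step:
  through step 2 (drive(t1,portB,whs1)): drop {truck_at(t1,whs1)}, keep {pkg_at(p1,portB)}, require {truck_at(t1,portB)}
    → {pkg_at(p1,portB), truck_at(t1,portB)}
  through step 1 (unload(p1,t1,portB)): drop {pkg_at(p1,portB)}, keep {truck_at(t1,portB)}, require {in(p1,t1), truck_at(t1,portB)}
    → {in(p1,t1), truck_at(t1,portB)}

== RESULT ==
["in(p1,t1)", "truck_at(t1,portB)"]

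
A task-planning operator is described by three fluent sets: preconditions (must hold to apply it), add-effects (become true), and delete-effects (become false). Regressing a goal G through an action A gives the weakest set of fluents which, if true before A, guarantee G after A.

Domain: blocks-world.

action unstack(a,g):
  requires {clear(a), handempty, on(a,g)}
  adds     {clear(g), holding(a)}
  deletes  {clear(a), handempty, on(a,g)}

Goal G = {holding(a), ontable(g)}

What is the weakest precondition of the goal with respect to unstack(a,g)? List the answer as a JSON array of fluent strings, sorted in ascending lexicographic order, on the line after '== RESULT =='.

Regress:
  G ∩ del = {}  (empty — regression defined)
  G \ add = {holding(a), ontable(g)} \ {clear(g), holding(a)} = {ontable(g)}
  ∪ pre   = {ontable(g)} ∪ {clear(a), handempty, on(a,g)}
          = {clear(a), handempty, on(a,g), ontable(g)}

== RESULT ==
["clear(a)", "handempty", "on(a,g)", "ontable(g)"]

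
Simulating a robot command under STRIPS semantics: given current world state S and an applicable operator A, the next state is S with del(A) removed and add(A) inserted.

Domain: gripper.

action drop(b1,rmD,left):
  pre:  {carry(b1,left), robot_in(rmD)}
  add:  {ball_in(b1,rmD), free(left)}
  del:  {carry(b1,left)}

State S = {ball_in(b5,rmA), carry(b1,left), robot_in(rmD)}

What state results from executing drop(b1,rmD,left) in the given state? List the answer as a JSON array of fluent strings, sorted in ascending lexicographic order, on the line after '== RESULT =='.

Compute (S \ del) ∪ add:
  pre ⊆ S: {carry(b1,left), robot_in(rmD)} ⊆ S  — applicable
  S \ del = {ball_in(b5,rmA), robot_in(rmD)}
  ∪ add   = {ball_in(b1,rmD), ball_in(b5,rmA), free(left), robot_in(rmD)}

== RESULT ==
["ball_in(b1,rmD)", "ball_in(b5,rmA)", "free(left)", "robot_in(rmD)"]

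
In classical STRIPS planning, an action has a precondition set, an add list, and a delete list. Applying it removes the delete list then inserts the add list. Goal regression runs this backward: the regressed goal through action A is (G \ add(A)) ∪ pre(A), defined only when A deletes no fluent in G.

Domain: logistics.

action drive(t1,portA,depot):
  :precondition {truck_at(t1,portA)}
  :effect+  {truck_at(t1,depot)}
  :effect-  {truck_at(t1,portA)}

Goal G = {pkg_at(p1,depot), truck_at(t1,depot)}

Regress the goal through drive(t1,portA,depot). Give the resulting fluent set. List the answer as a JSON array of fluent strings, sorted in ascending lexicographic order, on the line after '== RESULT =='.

Regress:
  G ∩ del = {}  (empty — regression defined)
  G \ add = {pkg_at(p1,depot), truck_at(t1,depot)} \ {truck_at(t1,depot)} = {pkg_at(p1,depot)}
  ∪ pre   = {pkg_at(p1,depot)} ∪ {truck_at(t1,portA)}
          = {pkg_at(p1,depot), truck_at(t1,portA)}

== RESULT ==
["pkg_at(p1,depot)", "truck_at(t1,portA)"]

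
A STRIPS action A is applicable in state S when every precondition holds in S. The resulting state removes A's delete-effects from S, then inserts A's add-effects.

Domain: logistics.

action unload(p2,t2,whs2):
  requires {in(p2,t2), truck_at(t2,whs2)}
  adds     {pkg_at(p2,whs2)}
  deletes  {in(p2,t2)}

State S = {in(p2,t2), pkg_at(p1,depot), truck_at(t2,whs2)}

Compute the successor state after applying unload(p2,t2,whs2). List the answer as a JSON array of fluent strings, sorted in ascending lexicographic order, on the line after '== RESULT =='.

Progress:
  pre ⊆ S: {in(p2,t2), truck_at(t2,whs2)} ⊆ S  — applicable
  S \ del = {pkg_at(p1,depot), truck_at(t2,whs2)}
  ∪ add   = {pkg_at(p1,depot), pkg_at(p2,whs2), truck_at(t2,whs2)}

== RESULT ==
["pkg_at(p1,depot)", "pkg_at(p2,whs2)", "truck_at(t2,whs2)"]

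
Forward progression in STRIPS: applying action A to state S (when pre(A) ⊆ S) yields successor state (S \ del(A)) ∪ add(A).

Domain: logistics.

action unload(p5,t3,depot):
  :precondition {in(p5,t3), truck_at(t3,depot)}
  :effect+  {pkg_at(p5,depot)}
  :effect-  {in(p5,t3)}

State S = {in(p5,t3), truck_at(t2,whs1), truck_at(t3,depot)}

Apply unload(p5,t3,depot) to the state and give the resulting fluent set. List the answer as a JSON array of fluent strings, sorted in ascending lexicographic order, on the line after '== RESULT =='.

Progress:
  pre ⊆ S: {in(p5,t3), truck_at(t3,depot)} ⊆ S  — applicable
  S \ del = {truck_at(t2,whs1), truck_at(t3,depot)}
  ∪ add   = {pkg_at(p5,depot), truck_at(t2,whs1), truck_at(t3,depot)}

== RESULT ==
["pkg_at(p5,depot)", "truck_at(t2,whs1)", "truck_at(t3,depot)"]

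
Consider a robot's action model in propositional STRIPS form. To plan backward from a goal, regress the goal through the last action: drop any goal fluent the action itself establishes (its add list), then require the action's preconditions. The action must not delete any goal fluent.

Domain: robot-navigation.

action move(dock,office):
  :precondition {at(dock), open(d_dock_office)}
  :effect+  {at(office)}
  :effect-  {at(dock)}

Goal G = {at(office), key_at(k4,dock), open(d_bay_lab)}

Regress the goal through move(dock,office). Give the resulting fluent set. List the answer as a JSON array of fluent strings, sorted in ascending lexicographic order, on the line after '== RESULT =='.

Regress:
  G ∩ del = {}  (empty — regression defined)
  G \ add = {at(office), key_at(k4,dock), open(d_bay_lab)} \ {at(office)} = {key_at(k4,dock), open(d_bay_lab)}
  ∪ pre   = {key_at(k4,dock), open(d_bay_lab)} ∪ {at(dock), open(d_dock_office)}
          = {at(dock), key_at(k4,dock), open(d_bay_lab), open(d_dock_office)}

== RESULT ==
["at(dock)", "key_at(k4,dock)", "open(d_bay_lab)", "open(d_dock_office)"]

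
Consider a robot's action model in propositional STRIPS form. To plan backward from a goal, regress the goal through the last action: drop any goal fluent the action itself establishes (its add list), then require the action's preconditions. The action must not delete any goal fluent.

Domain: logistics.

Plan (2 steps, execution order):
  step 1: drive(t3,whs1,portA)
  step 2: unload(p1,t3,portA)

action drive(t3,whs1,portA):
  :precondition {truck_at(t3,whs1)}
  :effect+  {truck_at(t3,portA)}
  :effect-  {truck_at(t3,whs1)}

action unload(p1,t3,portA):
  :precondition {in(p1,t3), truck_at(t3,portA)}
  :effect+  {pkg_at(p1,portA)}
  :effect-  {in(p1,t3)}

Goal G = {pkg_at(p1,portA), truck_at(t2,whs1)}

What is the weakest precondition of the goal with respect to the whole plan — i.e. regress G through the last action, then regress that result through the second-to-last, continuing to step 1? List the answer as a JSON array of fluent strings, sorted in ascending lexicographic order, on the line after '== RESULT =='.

Regress step by step:
  through step 2 (unload(p1,t3,portA)): drop {pkg_at(p1,portA)}, keep {truck_at(t2,whs1)}, require {in(p1,t3), truck_at(t3,portA)}
    → {in(p1,t3), truck_at(t2,whs1), truck_at(t3,portA)}
  through step 1 (drive(t3,whs1,portA)): drop {truck_at(t3,portA)}, keep {in(p1,t3), truck_at(t2,whs1)}, require {truck_at(t3,whs1)}
    → {in(p1,t3), truck_at(t2,whs1), truck_at(t3,whs1)}

== RESULT ==
["in(p1,t3)", "truck_at(t2,whs1)", "truck_at(t3,whs1)"]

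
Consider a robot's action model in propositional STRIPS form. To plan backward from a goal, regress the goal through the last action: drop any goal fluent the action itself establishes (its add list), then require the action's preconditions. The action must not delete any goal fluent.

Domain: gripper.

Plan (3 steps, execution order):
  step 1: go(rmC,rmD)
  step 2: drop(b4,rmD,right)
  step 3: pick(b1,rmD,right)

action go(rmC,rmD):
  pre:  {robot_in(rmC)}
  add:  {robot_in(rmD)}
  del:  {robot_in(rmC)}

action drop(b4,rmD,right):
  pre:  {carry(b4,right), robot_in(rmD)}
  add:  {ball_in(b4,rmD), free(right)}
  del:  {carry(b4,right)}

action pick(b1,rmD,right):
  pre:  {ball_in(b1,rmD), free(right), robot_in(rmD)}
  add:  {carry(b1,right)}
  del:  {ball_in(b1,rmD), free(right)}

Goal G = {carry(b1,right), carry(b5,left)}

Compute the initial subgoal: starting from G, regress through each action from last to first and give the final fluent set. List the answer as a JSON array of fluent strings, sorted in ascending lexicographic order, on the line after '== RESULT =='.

Regress step by step:
  through step 3 (pick(b1,rmD,right)): drop {carry(b1,right)}, keep {carry(b5,left)}, require {ball_in(b1,rmD), free(right), robot_in(rmD)}
    → {ball_in(b1,rmD), carry(b5,left), free(right), robot_in(rmD)}
  through step 2 (drop(b4,rmD,right)): drop {free(right)}, keep {ball_in(b1,rmD), carry(b5,left), robot_in(rmD)}, require {carry(b4,right), robot_in(rmD)}
    → {ball_in(b1,rmD), carry(b4,right), carry(b5,left), robot_in(rmD)}
  through step 1 (go(rmC,rmD)): drop {robot_in(rmD)}, keep {ball_in(b1,rmD), carry(b4,right), carry(b5,left)}, require {robot_in(rmC)}
    → {ball_in(b1,rmD), carry(b4,right), carry(b5,left), robot_in(rmC)}

== RESULT ==
["ball_in(b1,rmD)", "carry(b4,right)", "carry(b5,left)", "robot_in(rmC)"]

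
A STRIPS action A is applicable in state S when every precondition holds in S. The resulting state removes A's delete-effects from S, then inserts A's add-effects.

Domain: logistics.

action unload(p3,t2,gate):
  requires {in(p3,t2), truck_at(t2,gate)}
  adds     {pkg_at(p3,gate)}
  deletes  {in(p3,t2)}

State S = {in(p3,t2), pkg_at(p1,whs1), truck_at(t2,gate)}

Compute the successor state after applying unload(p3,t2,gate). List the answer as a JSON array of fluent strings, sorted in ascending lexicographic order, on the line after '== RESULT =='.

Progress:
  pre ⊆ S: {in(p3,t2), truck_at(t2,gate)} ⊆ S  — applicable
  S \ del = {pkg_at(p1,whs1), truck_at(t2,gate)}
  ∪ add   = {pkg_at(p1,whs1), pkg_at(p3,gate), truck_at(t2,gate)}

== RESULT ==
["pkg_at(p1,whs1)", "pkg_at(p3,gate)", "truck_at(t2,gate)"]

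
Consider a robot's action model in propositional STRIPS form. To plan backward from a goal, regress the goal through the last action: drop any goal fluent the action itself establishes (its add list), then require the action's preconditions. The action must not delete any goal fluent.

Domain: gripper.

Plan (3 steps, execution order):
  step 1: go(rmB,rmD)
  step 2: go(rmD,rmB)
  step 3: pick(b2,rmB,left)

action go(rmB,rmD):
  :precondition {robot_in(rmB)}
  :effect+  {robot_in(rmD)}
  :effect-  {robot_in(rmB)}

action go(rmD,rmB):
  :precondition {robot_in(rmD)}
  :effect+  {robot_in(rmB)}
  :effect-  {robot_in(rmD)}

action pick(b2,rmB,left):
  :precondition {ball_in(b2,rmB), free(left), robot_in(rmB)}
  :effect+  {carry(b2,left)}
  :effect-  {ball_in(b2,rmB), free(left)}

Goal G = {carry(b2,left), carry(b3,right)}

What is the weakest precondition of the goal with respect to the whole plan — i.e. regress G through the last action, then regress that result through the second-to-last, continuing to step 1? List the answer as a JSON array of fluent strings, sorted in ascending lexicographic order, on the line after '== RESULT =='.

Work backward from the goal:
  through step 3 (pick(b2,rmB,left)): drop {carry(b2,left)}, keep {carry(b3,right)}, require {ball_in(b2,rmB), free(left), robot_in(rmB)}
    → {ball_in(b2,rmB), carry(b3,right), free(left), robot_in(rmB)}
  through step 2 (go(rmD,rmB)): drop {robot_in(rmB)}, keep {ball_in(b2,rmB), carry(b3,right), free(left)}, require {robot_in(rmD)}
    → {ball_in(b2,rmB), carry(b3,right), free(left), robot_in(rmD)}
  through step 1 (go(rmB,rmD)): drop {robot_in(rmD)}, keep {ball_in(b2,rmB), carry(b3,right), free(left)}, require {robot_in(rmB)}
    → {ball_in(b2,rmB), carry(b3,right), free(left), robot_in(rmB)}

== RESULT ==
["ball_in(b2,rmB)", "carry(b3,right)", "free(left)", "robot_in(rmB)"]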